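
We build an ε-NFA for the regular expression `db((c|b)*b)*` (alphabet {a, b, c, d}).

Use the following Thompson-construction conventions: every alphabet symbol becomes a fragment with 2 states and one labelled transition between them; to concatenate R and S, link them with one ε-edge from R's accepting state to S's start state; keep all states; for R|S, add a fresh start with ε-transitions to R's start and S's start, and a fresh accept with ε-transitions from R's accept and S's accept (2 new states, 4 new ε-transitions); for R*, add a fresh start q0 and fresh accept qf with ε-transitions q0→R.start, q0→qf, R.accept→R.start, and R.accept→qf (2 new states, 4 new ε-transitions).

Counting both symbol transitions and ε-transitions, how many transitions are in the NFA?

Bottom-up over the parse tree:
Each of the 5 symbol leaves contributes 1 transition (1 symbol, 0 ε).
  c|b → 6 transitions (2 symbol, 4 ε)
  (c|b)* → 10 transitions (2 symbol, 8 ε)
  (c|b)*b → 12 transitions (3 symbol, 9 ε)
  ((c|b)*b)* → 16 transitions (3 symbol, 13 ε)
  db((c|b)*b)* → 20 transitions (5 symbol, 15 ε)

20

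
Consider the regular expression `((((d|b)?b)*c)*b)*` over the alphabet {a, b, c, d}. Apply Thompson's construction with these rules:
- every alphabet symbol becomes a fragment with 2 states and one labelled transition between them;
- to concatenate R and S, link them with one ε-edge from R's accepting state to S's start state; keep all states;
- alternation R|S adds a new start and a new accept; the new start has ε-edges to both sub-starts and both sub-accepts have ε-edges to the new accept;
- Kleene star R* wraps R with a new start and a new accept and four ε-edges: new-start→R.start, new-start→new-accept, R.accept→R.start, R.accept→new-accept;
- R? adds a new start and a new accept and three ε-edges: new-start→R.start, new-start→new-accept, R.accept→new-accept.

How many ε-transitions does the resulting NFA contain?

22

By structural recursion:
Each of the 5 symbol leaves contributes 0 ε-transitions.
  d|b = 4 ε-transitions
  (d|b)? = 7 ε-transitions
  (d|b)?b = 8 ε-transitions
  ((d|b)?b)* = 12 ε-transitions
  ((d|b)?b)*c = 13 ε-transitions
  (((d|b)?b)*c)* = 17 ε-transitions
  (((d|b)?b)*c)*b = 18 ε-transitions
  ((((d|b)?b)*c)*b)* = 22 ε-transitions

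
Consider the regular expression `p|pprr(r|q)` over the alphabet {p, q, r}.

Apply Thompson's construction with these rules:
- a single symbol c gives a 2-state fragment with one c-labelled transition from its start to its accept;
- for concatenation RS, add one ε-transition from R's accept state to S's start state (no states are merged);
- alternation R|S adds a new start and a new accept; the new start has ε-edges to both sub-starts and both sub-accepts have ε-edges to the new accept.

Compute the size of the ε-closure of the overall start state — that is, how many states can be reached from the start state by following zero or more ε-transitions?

Let C(F) = |ε-closure(F.start)| within fragment F, and note whether F accepts ε. Symbol fragments have C = 1 and do not accept ε. Then:
  r|q → new start ε-reaches every alternative's start; none of them accept ε, so the new accept is not reached: |closure| = 1 + 1 + 1 = 3
  pprr(r|q) → |closure| equals the left operand's closure size = 1 (its accept is not ε-reachable, so the closure stops there)
  p|pprr(r|q) → new start ε-reaches every alternative's start; none of them accept ε, so the new accept is not reached: |closure| = 1 + 1 + 1 = 3

3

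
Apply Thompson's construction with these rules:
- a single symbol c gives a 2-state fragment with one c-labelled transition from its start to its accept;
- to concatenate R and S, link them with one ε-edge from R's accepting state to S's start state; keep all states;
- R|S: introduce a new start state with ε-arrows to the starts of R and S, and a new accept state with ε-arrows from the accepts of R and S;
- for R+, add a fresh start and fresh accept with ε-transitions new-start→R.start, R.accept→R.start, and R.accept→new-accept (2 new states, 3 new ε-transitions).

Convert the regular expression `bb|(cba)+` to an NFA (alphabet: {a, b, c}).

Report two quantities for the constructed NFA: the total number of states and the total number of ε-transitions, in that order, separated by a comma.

14, 10

Per subexpression:
Each of the 5 symbol leaves contributes 2 states and 0 ε-transitions.
  bb : 4 states, 1 ε-transition
  cba : 6 states, 2 ε-transitions
  (cba)+ : 8 states, 5 ε-transitions
  bb|(cba)+ : 14 states, 10 ε-transitions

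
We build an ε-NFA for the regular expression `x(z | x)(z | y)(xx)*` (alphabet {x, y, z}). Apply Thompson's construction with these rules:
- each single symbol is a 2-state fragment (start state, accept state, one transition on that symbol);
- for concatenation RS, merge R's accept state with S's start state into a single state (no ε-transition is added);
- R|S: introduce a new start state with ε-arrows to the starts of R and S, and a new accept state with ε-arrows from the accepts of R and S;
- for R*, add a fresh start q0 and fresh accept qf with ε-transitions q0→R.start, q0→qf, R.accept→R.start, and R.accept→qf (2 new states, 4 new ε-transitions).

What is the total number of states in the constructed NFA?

Recursing over subexpressions:
Each of the 7 symbol leaves contributes a 2-state fragment.
  z | x — 6 states
  z | y — 6 states
  xx — 3 states
  (xx)* — 5 states
  x(z | x)(z | y)(xx)* — 16 states

16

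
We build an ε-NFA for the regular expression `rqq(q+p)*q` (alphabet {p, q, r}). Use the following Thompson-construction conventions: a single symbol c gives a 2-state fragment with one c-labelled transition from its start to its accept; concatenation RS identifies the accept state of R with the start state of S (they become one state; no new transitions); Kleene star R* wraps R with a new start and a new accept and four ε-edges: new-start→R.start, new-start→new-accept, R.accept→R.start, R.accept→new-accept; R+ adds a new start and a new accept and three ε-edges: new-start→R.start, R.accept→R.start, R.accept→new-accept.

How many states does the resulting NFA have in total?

By structural recursion:
Each of the 6 symbol leaves contributes a 2-state fragment.
  q+ → 4 states
  q+p → 5 states
  (q+p)* → 7 states
  rqq(q+p)*q → 11 states

11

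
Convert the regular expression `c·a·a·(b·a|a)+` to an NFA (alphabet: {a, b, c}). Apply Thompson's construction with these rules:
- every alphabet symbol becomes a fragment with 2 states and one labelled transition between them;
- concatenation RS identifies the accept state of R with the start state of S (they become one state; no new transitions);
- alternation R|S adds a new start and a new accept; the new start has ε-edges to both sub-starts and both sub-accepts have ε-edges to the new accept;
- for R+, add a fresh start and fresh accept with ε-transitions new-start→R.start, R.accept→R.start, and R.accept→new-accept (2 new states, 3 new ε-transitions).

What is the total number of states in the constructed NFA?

12

Per subexpression:
Each of the 6 symbol leaves contributes a 2-state fragment.
  b·a — 3 states
  b·a|a — 7 states
  (b·a|a)+ — 9 states
  c·a·a·(b·a|a)+ — 12 states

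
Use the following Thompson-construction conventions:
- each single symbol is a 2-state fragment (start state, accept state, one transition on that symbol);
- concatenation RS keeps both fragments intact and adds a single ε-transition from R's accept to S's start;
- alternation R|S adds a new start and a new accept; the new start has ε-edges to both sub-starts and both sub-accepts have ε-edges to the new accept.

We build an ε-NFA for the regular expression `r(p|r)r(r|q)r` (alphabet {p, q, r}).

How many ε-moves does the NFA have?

12

Per subexpression:
Each of the 7 symbol leaves contributes 0 ε-transitions.
  p|r → 4 ε-transitions
  r|q → 4 ε-transitions
  r(p|r)r(r|q)r → 12 ε-transitions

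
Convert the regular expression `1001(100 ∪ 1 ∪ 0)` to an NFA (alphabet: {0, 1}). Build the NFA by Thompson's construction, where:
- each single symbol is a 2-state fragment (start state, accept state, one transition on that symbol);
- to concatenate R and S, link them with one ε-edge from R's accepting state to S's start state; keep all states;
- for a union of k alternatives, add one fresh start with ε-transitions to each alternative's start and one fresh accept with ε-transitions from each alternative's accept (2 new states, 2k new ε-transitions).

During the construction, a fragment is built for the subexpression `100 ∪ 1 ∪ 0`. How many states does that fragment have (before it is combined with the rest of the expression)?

12

Fragment for `100 ∪ 1 ∪ 0`:
Each of the 5 symbol leaves contributes a 2-state fragment.
  100 = 6 states
  100 ∪ 1 ∪ 0 = 12 states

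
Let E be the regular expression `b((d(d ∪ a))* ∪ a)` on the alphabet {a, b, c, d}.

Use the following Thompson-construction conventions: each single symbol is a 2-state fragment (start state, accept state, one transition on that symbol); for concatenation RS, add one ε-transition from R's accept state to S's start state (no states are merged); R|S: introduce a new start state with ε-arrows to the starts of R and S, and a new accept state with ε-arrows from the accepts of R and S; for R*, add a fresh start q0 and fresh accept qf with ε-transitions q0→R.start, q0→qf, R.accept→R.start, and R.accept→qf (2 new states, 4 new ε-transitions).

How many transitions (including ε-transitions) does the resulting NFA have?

Recursing over subexpressions:
Each of the 5 symbol leaves contributes 1 transition (1 symbol, 0 ε).
  d ∪ a : 6 transitions (2 symbol, 4 ε)
  d(d ∪ a) : 8 transitions (3 symbol, 5 ε)
  (d(d ∪ a))* : 12 transitions (3 symbol, 9 ε)
  (d(d ∪ a))* ∪ a : 17 transitions (4 symbol, 13 ε)
  b((d(d ∪ a))* ∪ a) : 19 transitions (5 symbol, 14 ε)

19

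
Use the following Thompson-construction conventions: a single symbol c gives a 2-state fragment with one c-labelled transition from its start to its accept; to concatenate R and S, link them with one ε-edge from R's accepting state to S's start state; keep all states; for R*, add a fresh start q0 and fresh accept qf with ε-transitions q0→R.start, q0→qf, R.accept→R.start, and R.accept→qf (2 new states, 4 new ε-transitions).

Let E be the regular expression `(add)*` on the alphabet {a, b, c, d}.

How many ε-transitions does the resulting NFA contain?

Per subexpression:
Each of the 3 symbol leaves contributes 0 ε-transitions.
  add → 2 ε-transitions
  (add)* → 6 ε-transitions

6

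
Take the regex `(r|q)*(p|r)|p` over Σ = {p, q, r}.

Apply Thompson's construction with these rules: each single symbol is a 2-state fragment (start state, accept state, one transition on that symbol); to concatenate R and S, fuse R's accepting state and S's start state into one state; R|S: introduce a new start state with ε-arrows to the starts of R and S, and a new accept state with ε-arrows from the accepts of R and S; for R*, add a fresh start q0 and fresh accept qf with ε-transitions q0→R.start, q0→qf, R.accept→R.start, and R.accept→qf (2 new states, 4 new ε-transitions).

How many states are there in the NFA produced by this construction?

17

Building bottom-up:
Each of the 5 symbol leaves contributes a 2-state fragment.
  r|q = 6 states
  (r|q)* = 8 states
  p|r = 6 states
  (r|q)*(p|r) = 13 states
  (r|q)*(p|r)|p = 17 states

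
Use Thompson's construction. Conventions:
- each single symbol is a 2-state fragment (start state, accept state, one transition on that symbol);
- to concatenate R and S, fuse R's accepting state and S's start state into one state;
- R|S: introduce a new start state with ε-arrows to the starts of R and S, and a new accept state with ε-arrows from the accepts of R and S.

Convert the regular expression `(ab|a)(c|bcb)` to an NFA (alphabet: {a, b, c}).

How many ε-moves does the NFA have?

Per subexpression:
Each of the 7 symbol leaves contributes 0 ε-transitions.
  ab → 0 ε-transitions
  ab|a → 4 ε-transitions
  bcb → 0 ε-transitions
  c|bcb → 4 ε-transitions
  (ab|a)(c|bcb) → 8 ε-transitions

8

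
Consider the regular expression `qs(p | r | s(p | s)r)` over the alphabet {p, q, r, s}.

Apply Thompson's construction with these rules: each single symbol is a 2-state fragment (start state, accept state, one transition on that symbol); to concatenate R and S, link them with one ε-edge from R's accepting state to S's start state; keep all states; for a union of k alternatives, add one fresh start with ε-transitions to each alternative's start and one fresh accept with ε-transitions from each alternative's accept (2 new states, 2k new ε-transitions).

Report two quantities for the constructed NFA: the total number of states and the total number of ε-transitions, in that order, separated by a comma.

Recursing over subexpressions:
Each of the 8 symbol leaves contributes 2 states and 0 ε-transitions.
  p | s → 6 states, 4 ε-transitions
  s(p | s)r → 10 states, 6 ε-transitions
  p | r | s(p | s)r → 16 states, 12 ε-transitions
  qs(p | r | s(p | s)r) → 20 states, 14 ε-transitions

20, 14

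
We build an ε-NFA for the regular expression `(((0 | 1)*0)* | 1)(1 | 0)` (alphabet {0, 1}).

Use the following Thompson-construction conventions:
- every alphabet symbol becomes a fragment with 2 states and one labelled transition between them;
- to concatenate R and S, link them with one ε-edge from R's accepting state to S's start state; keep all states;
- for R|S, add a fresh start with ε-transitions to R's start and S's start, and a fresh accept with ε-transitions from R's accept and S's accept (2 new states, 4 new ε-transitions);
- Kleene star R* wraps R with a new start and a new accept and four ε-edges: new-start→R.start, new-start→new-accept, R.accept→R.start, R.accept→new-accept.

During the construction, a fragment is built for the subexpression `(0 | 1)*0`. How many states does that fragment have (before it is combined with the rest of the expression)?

Fragment for `(0 | 1)*0`:
Each of the 3 symbol leaves contributes a 2-state fragment.
  0 | 1 = 6 states
  (0 | 1)* = 8 states
  (0 | 1)*0 = 10 states

10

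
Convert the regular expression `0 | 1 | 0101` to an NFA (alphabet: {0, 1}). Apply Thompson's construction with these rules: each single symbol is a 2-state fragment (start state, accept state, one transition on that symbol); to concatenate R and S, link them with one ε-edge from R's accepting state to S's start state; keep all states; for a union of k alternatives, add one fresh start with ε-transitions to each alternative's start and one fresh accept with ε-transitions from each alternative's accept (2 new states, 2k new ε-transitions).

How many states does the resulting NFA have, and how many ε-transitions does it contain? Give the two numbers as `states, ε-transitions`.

14, 9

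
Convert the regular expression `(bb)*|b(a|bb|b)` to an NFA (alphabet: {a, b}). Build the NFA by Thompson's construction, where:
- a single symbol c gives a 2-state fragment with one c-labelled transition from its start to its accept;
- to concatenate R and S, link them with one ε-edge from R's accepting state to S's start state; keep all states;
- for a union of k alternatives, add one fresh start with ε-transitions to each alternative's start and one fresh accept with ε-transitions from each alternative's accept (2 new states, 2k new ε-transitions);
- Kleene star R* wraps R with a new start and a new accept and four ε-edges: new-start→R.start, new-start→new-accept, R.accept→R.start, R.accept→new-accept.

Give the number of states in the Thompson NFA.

20

Per subexpression:
Each of the 7 symbol leaves contributes a 2-state fragment.
  bb → 4 states
  (bb)* → 6 states
  bb → 4 states
  a|bb|b → 10 states
  b(a|bb|b) → 12 states
  (bb)*|b(a|bb|b) → 20 states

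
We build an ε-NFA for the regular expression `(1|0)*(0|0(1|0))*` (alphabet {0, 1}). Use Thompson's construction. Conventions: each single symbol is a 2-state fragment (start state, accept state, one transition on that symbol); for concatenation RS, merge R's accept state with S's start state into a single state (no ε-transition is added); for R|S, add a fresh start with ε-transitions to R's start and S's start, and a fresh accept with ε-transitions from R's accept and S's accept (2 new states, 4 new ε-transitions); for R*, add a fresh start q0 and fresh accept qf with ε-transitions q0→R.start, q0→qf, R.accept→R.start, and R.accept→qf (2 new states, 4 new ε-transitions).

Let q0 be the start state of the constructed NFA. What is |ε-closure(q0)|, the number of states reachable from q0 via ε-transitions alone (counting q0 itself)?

Work bottom-up. For each fragment F, track |ε-closure(F.start)| and whether F's accept lies in that closure (i.e. whether F accepts ε). A single-symbol fragment has closure size 1 and does not accept ε.
  1|0 : new start ε-reaches every alternative's start; none of them accept ε, so the new accept is not reached: |closure| = 1 + 1 + 1 = 3
  (1|0)* : new start has ε-edges to the inner start and to the new accept, so |closure| = 2 + 3 = 5
  1|0 : |closure| = 1 + 1 + 1 = 3 (the new accept is not ε-reachable since no branch accepts ε)
  0(1|0) : |closure| equals the left operand's closure size = 1 (its accept is not ε-reachable, so the closure stops there)
  0|0(1|0) : new start ε-reaches every alternative's start; none of them accept ε, so the new accept is not reached: |closure| = 1 + 1 + 1 = 3
  (0|0(1|0))* : new start has ε-edges to the inner start and to the new accept, so |closure| = 2 + 3 = 5
  (1|0)*(0|0(1|0))* : |closure| = 5 + (5−1) = 9 (closure spills across the concat boundary because the left factor accepts ε)

9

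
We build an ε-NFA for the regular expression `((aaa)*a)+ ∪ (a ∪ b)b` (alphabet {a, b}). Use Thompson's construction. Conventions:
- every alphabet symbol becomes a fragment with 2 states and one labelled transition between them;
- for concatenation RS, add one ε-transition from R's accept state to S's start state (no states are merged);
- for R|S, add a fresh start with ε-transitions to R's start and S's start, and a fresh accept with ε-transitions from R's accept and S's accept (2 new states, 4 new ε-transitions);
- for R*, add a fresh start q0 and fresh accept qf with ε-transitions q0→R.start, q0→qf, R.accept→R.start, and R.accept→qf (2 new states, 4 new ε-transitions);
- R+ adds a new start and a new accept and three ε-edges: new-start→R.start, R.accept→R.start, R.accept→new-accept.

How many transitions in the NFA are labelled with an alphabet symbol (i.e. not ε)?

7

Recursing over subexpressions:
Each of the 7 symbol leaves contributes exactly 1 symbol transition.
  aaa : 3 symbol transitions
  (aaa)* : 3 symbol transitions
  (aaa)*a : 4 symbol transitions
  ((aaa)*a)+ : 4 symbol transitions
  a ∪ b : 2 symbol transitions
  (a ∪ b)b : 3 symbol transitions
  ((aaa)*a)+ ∪ (a ∪ b)b : 7 symbol transitions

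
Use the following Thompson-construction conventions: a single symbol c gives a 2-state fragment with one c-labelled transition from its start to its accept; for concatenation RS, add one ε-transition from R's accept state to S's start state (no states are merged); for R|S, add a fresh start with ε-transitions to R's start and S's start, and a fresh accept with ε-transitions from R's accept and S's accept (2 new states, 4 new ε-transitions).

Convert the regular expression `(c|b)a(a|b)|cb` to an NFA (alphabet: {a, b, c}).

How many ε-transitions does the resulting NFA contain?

By structural recursion:
Each of the 7 symbol leaves contributes 0 ε-transitions.
  c|b — 4 ε-transitions
  a|b — 4 ε-transitions
  (c|b)a(a|b) — 10 ε-transitions
  cb — 1 ε-transition
  (c|b)a(a|b)|cb — 15 ε-transitions

15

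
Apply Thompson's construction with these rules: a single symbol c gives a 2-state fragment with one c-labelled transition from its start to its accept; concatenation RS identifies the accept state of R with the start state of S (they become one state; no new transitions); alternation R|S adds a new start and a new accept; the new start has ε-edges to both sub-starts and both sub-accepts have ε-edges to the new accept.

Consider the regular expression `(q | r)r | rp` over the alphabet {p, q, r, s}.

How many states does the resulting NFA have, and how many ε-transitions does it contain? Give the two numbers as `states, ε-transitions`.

12, 8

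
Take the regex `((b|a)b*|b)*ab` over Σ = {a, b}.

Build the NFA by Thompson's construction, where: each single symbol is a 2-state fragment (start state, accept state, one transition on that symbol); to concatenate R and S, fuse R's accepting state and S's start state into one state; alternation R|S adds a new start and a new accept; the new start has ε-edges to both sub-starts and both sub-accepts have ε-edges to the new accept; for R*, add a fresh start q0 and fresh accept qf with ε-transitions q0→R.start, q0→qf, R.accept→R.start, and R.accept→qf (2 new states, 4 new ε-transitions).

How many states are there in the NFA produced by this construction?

By structural recursion:
Each of the 6 symbol leaves contributes a 2-state fragment.
  b|a — 6 states
  b* — 4 states
  (b|a)b* — 9 states
  (b|a)b*|b — 13 states
  ((b|a)b*|b)* — 15 states
  ((b|a)b*|b)*ab — 17 states

17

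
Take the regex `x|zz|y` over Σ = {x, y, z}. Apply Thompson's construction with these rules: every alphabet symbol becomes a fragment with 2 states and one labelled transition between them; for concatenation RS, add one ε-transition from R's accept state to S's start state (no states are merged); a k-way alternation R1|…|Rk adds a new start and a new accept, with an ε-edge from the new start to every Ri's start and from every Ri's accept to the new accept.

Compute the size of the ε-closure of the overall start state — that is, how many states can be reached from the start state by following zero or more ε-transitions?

4

Work bottom-up. For each fragment F, track |ε-closure(F.start)| and whether F's accept lies in that closure (i.e. whether F accepts ε). A single-symbol fragment has closure size 1 and does not accept ε.
  zz — C equals the left operand's closure size = 1 (its accept is not ε-reachable, so the closure stops there)
  x|zz|y — new start ε-reaches every alternative's start; none of them accept ε, so the new accept is not reached: C = 1 + 1 + 1 + 1 = 4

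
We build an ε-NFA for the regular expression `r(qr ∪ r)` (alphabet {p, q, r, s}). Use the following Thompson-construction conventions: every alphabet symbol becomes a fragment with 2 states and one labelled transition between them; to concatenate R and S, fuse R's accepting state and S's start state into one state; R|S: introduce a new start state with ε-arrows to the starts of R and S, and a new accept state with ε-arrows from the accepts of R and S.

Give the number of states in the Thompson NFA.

By structural recursion:
Each of the 4 symbol leaves contributes a 2-state fragment.
  qr : 3 states
  qr ∪ r : 7 states
  r(qr ∪ r) : 8 states

8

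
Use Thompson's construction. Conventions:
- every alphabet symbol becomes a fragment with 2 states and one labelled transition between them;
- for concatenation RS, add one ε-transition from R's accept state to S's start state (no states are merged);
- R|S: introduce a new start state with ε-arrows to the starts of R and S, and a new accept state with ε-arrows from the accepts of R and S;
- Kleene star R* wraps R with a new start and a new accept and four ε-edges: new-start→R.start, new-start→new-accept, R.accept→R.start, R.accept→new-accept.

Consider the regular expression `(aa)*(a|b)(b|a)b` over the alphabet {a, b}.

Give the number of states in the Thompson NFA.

20

Recursing over subexpressions:
Each of the 7 symbol leaves contributes a 2-state fragment.
  aa = 4 states
  (aa)* = 6 states
  a|b = 6 states
  b|a = 6 states
  (aa)*(a|b)(b|a)b = 20 states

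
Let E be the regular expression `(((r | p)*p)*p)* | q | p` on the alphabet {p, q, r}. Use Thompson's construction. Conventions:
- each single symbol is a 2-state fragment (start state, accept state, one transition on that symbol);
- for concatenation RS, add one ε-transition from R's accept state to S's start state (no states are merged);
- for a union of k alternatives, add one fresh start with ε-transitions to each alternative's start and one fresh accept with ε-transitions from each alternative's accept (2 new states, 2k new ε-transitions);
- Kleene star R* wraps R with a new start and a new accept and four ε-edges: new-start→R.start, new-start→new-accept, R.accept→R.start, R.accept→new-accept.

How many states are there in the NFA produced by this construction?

22

Recursing over subexpressions:
Each of the 6 symbol leaves contributes a 2-state fragment.
  r | p → 6 states
  (r | p)* → 8 states
  (r | p)*p → 10 states
  ((r | p)*p)* → 12 states
  ((r | p)*p)*p → 14 states
  (((r | p)*p)*p)* → 16 states
  (((r | p)*p)*p)* | q | p → 22 states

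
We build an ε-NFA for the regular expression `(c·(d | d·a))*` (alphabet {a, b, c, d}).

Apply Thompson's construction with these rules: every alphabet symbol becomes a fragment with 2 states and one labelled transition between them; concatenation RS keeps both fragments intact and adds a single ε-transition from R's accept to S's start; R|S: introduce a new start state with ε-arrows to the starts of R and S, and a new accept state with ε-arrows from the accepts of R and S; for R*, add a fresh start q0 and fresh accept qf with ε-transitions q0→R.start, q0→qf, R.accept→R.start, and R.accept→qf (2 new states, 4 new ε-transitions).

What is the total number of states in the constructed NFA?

12

Bottom-up over the parse tree:
Each of the 4 symbol leaves contributes a 2-state fragment.
  d·a → 4 states
  d | d·a → 8 states
  c·(d | d·a) → 10 states
  (c·(d | d·a))* → 12 states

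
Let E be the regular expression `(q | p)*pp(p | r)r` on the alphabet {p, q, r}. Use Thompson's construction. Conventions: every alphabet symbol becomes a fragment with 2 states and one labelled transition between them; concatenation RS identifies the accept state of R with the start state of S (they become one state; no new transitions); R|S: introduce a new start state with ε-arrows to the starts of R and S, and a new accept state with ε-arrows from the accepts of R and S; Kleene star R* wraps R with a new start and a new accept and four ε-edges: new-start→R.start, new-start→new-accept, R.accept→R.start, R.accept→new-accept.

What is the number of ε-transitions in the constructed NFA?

12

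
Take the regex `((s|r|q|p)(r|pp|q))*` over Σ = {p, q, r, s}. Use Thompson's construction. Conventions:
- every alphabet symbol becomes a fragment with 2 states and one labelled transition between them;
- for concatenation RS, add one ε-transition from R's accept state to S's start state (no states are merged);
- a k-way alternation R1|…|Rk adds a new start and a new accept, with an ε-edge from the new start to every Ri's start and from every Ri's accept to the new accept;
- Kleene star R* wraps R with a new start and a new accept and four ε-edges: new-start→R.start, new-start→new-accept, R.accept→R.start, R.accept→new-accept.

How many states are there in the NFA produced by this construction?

22

By structural recursion:
Each of the 8 symbol leaves contributes a 2-state fragment.
  s|r|q|p → 10 states
  pp → 4 states
  r|pp|q → 10 states
  (s|r|q|p)(r|pp|q) → 20 states
  ((s|r|q|p)(r|pp|q))* → 22 states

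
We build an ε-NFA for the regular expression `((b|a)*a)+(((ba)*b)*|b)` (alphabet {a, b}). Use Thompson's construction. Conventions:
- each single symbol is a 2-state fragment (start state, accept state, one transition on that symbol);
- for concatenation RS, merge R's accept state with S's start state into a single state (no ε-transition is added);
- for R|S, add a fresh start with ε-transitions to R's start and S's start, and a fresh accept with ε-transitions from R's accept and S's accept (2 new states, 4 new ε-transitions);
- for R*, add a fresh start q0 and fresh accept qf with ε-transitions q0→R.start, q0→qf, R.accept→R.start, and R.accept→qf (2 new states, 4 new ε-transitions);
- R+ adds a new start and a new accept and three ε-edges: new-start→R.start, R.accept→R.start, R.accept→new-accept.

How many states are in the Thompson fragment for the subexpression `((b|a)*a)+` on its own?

Fragment for `((b|a)*a)+`:
Each of the 3 symbol leaves contributes a 2-state fragment.
  b|a → 6 states
  (b|a)* → 8 states
  (b|a)*a → 9 states
  ((b|a)*a)+ → 11 states

11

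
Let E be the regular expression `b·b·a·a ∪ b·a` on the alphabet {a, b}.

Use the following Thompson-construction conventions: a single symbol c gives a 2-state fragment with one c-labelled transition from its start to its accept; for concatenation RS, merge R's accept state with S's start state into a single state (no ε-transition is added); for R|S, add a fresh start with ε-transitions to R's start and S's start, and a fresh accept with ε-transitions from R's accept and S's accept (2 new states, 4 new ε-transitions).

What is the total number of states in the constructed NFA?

Bottom-up over the parse tree:
Each of the 6 symbol leaves contributes a 2-state fragment.
  b·b·a·a : 5 states
  b·a : 3 states
  b·b·a·a ∪ b·a : 10 states

10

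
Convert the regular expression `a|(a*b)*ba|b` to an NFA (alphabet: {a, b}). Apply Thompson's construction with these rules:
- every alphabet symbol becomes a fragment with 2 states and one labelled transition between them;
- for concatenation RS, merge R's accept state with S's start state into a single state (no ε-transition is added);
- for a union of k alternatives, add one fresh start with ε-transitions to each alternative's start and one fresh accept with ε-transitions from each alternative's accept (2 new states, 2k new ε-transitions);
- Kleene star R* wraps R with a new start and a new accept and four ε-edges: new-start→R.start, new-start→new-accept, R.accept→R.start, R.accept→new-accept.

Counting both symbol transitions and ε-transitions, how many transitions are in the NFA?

20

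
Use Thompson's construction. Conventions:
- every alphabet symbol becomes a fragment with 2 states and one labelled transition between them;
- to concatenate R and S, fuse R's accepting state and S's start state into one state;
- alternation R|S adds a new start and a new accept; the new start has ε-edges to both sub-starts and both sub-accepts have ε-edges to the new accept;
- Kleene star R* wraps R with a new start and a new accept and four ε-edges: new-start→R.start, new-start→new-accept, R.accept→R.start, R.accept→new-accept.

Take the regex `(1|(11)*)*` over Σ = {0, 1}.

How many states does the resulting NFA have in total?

By structural recursion:
Each of the 3 symbol leaves contributes a 2-state fragment.
  11 — 3 states
  (11)* — 5 states
  1|(11)* — 9 states
  (1|(11)*)* — 11 states

11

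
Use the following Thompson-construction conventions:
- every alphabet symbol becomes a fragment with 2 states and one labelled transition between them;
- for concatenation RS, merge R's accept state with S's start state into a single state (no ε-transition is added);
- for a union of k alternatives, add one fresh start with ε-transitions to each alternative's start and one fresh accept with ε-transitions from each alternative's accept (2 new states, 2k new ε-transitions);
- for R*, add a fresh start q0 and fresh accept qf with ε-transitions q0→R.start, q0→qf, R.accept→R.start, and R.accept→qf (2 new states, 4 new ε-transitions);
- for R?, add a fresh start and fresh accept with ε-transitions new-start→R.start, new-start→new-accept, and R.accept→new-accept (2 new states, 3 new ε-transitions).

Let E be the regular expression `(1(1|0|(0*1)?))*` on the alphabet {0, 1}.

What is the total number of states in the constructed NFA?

By structural recursion:
Each of the 5 symbol leaves contributes a 2-state fragment.
  0* — 4 states
  0*1 — 5 states
  (0*1)? — 7 states
  1|0|(0*1)? — 13 states
  1(1|0|(0*1)?) — 14 states
  (1(1|0|(0*1)?))* — 16 states

16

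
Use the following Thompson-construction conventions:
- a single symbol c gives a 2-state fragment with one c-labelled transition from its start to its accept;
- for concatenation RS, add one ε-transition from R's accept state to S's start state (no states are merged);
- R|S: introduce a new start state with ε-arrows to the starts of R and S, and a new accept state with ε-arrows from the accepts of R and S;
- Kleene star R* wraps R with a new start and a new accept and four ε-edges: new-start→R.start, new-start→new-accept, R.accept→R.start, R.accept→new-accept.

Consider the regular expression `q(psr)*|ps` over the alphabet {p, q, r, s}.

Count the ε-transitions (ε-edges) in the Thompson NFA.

12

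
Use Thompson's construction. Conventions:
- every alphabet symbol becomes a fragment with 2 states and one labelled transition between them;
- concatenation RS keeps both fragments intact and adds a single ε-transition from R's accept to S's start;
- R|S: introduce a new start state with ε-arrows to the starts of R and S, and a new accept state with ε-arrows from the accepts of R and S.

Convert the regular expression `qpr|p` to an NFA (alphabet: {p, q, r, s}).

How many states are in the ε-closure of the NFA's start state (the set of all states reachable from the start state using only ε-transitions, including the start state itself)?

Let C(F) = |ε-closure(F.start)| within fragment F, and note whether F accepts ε. Symbol fragments have C = 1 and do not accept ε. Then:
  qpr — same as the first factor's closure: C = 1
  qpr|p — new start ε-reaches every alternative's start; none of them accept ε, so the new accept is not reached: C = 1 + 1 + 1 = 3

3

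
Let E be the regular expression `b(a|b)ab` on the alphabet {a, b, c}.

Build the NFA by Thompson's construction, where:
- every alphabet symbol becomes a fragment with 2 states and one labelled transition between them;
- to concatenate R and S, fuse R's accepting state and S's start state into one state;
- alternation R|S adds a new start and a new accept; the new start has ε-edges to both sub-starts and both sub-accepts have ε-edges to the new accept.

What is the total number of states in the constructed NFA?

9

Per subexpression:
Each of the 5 symbol leaves contributes a 2-state fragment.
  a|b = 6 states
  b(a|b)ab = 9 states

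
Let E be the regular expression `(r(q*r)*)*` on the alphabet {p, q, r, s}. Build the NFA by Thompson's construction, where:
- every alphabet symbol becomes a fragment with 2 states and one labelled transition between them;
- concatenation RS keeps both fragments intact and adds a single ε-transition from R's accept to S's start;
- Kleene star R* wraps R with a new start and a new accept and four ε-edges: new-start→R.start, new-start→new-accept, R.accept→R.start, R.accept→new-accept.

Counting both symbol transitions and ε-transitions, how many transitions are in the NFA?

17

Bottom-up over the parse tree:
Each of the 3 symbol leaves contributes 1 transition (1 symbol, 0 ε).
  q* — 5 transitions (1 symbol, 4 ε)
  q*r — 7 transitions (2 symbol, 5 ε)
  (q*r)* — 11 transitions (2 symbol, 9 ε)
  r(q*r)* — 13 transitions (3 symbol, 10 ε)
  (r(q*r)*)* — 17 transitions (3 symbol, 14 ε)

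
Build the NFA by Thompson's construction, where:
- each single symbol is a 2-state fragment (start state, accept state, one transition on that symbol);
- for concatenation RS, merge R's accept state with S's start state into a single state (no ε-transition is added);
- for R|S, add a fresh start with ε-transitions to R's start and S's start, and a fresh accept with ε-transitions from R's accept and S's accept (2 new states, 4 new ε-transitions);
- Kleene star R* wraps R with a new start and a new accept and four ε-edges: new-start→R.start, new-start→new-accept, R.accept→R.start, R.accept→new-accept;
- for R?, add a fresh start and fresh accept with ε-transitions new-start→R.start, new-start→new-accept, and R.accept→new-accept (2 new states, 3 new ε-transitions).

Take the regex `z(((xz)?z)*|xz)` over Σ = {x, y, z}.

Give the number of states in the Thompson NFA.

14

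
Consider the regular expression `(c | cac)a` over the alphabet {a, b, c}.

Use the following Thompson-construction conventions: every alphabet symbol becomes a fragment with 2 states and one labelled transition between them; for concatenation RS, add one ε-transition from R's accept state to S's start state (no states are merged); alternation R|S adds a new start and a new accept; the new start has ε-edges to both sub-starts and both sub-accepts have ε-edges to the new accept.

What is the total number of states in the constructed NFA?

By structural recursion:
Each of the 5 symbol leaves contributes a 2-state fragment.
  cac : 6 states
  c | cac : 10 states
  (c | cac)a : 12 states

12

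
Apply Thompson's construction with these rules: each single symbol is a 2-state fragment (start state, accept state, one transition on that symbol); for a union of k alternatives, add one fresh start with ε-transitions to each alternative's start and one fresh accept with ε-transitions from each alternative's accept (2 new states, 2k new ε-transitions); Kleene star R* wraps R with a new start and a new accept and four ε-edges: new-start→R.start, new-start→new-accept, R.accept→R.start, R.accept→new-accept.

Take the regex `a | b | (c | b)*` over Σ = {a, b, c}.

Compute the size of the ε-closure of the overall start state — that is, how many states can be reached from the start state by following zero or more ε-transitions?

Let C(F) = |ε-closure(F.start)| within fragment F, and note whether F accepts ε. Symbol fragments have C = 1 and do not accept ε. Then:
  c | b → |ε-closure| = 1 + 1 + 1 = 3 (the new accept is not ε-reachable since no branch accepts ε)
  (c | b)* → |ε-closure| = 1 (new start) + 3 (body) + 1 (new accept) = 5
  a | b | (c | b)* → |ε-closure| = 1 (new start) + (1 + 1 + 5) + 1 (new accept, since some branch ε-reaches its own accept) = 9

9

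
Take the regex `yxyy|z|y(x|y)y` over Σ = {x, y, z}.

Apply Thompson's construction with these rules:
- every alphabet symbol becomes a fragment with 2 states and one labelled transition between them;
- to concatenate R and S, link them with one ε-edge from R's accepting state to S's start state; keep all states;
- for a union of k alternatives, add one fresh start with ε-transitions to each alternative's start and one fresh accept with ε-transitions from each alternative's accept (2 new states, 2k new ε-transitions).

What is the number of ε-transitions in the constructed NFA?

Building bottom-up:
Each of the 9 symbol leaves contributes 0 ε-transitions.
  yxyy — 3 ε-transitions
  x|y — 4 ε-transitions
  y(x|y)y — 6 ε-transitions
  yxyy|z|y(x|y)y — 15 ε-transitions

15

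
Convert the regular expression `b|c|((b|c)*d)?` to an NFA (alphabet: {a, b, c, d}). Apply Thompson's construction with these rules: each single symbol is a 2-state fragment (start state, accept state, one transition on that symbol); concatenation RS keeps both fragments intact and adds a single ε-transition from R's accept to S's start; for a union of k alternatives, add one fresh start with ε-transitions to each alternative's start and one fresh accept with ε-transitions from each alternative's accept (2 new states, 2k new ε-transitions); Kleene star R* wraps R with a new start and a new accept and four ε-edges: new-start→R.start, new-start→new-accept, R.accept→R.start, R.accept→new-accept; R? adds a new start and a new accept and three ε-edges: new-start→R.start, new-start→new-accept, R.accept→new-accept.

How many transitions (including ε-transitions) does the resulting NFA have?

23

Bottom-up over the parse tree:
Each of the 5 symbol leaves contributes 1 transition (1 symbol, 0 ε).
  b|c = 6 transitions (2 symbol, 4 ε)
  (b|c)* = 10 transitions (2 symbol, 8 ε)
  (b|c)*d = 12 transitions (3 symbol, 9 ε)
  ((b|c)*d)? = 15 transitions (3 symbol, 12 ε)
  b|c|((b|c)*d)? = 23 transitions (5 symbol, 18 ε)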